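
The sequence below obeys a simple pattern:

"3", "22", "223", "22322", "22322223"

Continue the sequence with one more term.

2232222322322

Each term (from the third on) is the previous term followed by the one before it: term 3 = 22·3 = 223.
The next term joins 22322223 and 22322.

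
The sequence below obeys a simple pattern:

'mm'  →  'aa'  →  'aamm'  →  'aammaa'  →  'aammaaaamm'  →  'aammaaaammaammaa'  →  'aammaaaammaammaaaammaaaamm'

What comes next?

aammaaaammaammaaaammaaaammaammaaaammaammaa

This is a Fibonacci-style word recurrence s(k) = s(k−1)·s(k−2): e.g. aa·mm = aamm.
So term 8 is aammaaaammaammaaaammaaaamm·aammaaaammaammaa.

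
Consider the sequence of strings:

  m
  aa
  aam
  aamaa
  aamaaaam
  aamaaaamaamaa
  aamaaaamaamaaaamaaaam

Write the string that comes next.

aamaaaamaamaaaamaaaamaamaaaamaamaa

From term 3 onward, concatenate the last term with the second-to-last: aa·m = aam, aam·aa = aamaa, …
Continuing: aamaaaamaamaaaamaaaam · aamaaaamaamaa gives term 8.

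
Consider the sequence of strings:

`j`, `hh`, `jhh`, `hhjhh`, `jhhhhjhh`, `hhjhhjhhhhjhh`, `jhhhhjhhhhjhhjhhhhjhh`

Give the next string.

This is a Fibonacci-style word recurrence s(k) = s(k−2)·s(k−1): e.g. j·hh = jhh.
So term 8 is hhjhhjhhhhjhh·jhhhhjhhhhjhhjhhhhjhh.

hhjhhjhhhhjhhjhhhhjhhhhjhhjhhhhjhh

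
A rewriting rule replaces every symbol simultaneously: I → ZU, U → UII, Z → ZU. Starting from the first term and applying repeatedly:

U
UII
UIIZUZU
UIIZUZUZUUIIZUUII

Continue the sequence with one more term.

Rewriting the 17 symbols of UIIZUZUZUUIIZUUII one by one yields UII ZU ZU ZU UII ZU UII ZU UII UII ZU ZU ZU UII UII ZU ZU; concatenated:

UIIZUZUZUUIIZUUIIZUUIIUIIZUZUZUUIIUIIZUZU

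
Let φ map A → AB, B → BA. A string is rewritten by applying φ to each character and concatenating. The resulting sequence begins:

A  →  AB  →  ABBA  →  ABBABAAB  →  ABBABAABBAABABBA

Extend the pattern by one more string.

Rewriting the 16 symbols of ABBABAABBAABABBA one by one yields AB BA BA AB BA AB AB BA BA AB AB BA AB BA BA AB; concatenated:

ABBABAABBAABABBABAABABBAABBABAAB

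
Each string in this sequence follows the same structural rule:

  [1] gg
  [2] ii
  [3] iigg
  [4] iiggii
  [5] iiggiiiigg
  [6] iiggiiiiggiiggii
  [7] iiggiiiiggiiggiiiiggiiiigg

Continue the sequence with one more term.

From term 3 onward, concatenate the last term with the second-to-last: ii·gg = iigg, iigg·ii = iiggii, …
The next term joins iiggiiiiggiiggiiiiggiiiigg and iiggiiiiggiiggii.

iiggiiiiggiiggiiiiggiiiiggiiggiiiiggiiggii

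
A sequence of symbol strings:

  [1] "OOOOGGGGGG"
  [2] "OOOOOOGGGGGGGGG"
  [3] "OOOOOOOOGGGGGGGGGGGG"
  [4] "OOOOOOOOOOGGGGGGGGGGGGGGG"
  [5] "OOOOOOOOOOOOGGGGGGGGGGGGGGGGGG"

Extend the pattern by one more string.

OOOOOOOOOOOOOOGGGGGGGGGGGGGGGGGGGGG

Each string has the form O^{2n} G^{3n}, where the shown terms are n = 2, 3, 4, 5, 6.
Setting n = 7 gives 14, 21 characters in each block.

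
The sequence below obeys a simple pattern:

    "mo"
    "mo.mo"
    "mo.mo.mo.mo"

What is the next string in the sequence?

Every step duplicates the string with '.' between the halves.
Doubling mo.mo.mo.mo with '.' between the halves:

mo.mo.mo.mo.mo.mo.mo.mo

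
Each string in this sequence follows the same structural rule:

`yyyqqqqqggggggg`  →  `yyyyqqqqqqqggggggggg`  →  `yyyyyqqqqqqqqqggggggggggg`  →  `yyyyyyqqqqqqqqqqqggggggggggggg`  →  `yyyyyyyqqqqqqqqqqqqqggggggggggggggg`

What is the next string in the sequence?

yyyyyyyyqqqqqqqqqqqqqqqggggggggggggggggg

The n-th term is n y's then 2n-1 q's then 2n+1 g's, where the shown terms are n = 3, 4, 5, 6, 7.
For the next term, n = 8, so the run lengths are 8, 15, 17.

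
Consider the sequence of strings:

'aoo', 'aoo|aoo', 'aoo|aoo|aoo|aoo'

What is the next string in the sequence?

Each string is two copies of the previous one joined by '|'.
Doubling aoo|aoo|aoo|aoo with '|' between the halves:

aoo|aoo|aoo|aoo|aoo|aoo|aoo|aoo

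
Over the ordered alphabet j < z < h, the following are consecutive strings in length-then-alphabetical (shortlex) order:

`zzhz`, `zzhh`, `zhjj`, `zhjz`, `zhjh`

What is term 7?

Stepping forward 2 times from zhjh: zhjh → zhzj, then the target.

zhzz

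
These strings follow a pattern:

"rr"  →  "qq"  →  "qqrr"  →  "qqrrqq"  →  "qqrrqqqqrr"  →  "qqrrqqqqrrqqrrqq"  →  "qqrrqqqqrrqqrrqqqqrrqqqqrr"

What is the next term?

From term 3 onward, concatenate the last term with the second-to-last: qq·rr = qqrr, qqrr·qq = qqrrqq, …
So term 8 is qqrrqqqqrrqqrrqqqqrrqqqqrr·qqrrqqqqrrqqrrqq.

qqrrqqqqrrqqrrqqqqrrqqqqrrqqrrqqqqrrqqrrqq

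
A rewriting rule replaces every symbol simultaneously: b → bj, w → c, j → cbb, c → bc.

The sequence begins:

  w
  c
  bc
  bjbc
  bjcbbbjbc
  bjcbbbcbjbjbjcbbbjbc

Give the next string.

Applying the rule to each of the 20 symbols of bjcbbbcbjbjbjcbbbjbc gives the pieces bj cbb bc bj bj bj bc bj cbb bj cbb bj cbb bc bj bj bj cbb bj bc, which concatenate to the answer.

bjcbbbcbjbjbjbcbjcbbbjcbbbjcbbbcbjbjbjcbbbjbc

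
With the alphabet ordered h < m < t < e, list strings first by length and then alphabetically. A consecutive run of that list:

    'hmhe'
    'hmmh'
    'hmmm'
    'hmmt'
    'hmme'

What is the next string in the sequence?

hmth

Treat hmme as a base-4 numeral over the given alphabet and add one, carrying through any trailing e's.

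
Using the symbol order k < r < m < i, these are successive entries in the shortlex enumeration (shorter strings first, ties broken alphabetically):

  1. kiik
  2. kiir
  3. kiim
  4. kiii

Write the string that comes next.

rkkk

Find the rightmost character of kiii below i, bump it to the next letter, and reset everything to its right to k.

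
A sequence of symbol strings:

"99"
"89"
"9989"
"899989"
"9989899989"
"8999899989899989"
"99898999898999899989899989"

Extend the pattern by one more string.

899989998989998999898999898999899989899989

From term 3 onward, concatenate the second-to-last term with the last: 99·89 = 9989, 89·9989 = 899989, …
The next term joins 8999899989899989 and 99898999898999899989899989.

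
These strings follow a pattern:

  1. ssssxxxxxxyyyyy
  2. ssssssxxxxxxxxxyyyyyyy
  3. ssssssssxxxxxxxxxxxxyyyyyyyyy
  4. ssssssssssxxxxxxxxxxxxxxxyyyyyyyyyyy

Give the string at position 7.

Reading off run lengths: s runs 4, 6, 8, 10; x runs 6, 9, 12, 15; y runs 5, 7, 9, 11 — each is linear in n, where the shown terms are n = 2, 3, 4, 5.
Setting n = 8 gives 16, 24, 17 characters in each block.

ssssssssssssssssxxxxxxxxxxxxxxxxxxxxxxxxyyyyyyyyyyyyyyyyy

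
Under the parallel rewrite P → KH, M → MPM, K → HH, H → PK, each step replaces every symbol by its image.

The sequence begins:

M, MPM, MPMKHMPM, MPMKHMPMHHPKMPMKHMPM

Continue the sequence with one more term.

Applying the rule to each of the 20 symbols of MPMKHMPMHHPKMPMKHMPM gives the pieces MPM KH MPM HH PK MPM KH MPM PK PK KH HH MPM KH MPM HH PK MPM KH MPM, which concatenate to the answer.

MPMKHMPMHHPKMPMKHMPMPKPKKHHHMPMKHMPMHHPKMPMKHMPM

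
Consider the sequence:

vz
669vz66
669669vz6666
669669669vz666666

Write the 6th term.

669669669669669vz6666666666

Each term wraps the previous one in 669 on the left and 66 on the right.
From 669669669vz666666, 2 further steps: 669669669vz666666 → 669669669669vz66666666 → (answer).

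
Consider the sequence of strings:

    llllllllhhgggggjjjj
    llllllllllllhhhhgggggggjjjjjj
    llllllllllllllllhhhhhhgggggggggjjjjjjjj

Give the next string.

llllllllllllllllllllhhhhhhhhgggggggggggjjjjjjjjjj

Reading off run lengths: l runs 8, 12, 16; h runs 2, 4, 6; g runs 5, 7, 9; j runs 4, 6, 8 — each is linear in n, where the shown terms are n = 2, 3, 4.
For the next term, n = 5, so the run lengths are 20, 8, 11, 10.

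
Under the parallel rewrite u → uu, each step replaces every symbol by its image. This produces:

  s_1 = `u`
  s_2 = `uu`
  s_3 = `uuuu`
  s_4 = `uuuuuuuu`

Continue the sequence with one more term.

uuuuuuuuuuuuuuuu

Expanding uuuuuuuu: u→uu, u→uu, u→uu, u→uu, u→uu, u→uu, u→uu, u→uu. Concatenated: uu uu uu uu uu uu uu uu.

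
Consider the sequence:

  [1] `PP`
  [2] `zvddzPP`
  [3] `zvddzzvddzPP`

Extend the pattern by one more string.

Each term is the previous one with zvddz prepended.
Applying this once more to zvddzzvddzPP:

zvddzzvddzzvddzPP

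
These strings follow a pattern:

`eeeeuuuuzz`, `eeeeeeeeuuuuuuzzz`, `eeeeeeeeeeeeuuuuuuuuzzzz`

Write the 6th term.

eeeeeeeeeeeeeeeeeeeeeeeeuuuuuuuuuuuuuuzzzzzzz

Reading off run lengths: e runs 4, 8, 12; u runs 4, 6, 8; z runs 2, 3, 4 — each is linear in n (n = 1, 2, …).
For term 6, n = 6, so the run lengths are 24, 14, 7.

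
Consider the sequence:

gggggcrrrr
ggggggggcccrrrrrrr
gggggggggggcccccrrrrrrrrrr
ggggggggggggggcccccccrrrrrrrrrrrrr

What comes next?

Each string has the form g^{3n+2} c^{2n-1} r^{3n+1} (n = 1, 2, …).
Setting n = 5 gives 17, 9, 16 characters in each block.

gggggggggggggggggcccccccccrrrrrrrrrrrrrrrr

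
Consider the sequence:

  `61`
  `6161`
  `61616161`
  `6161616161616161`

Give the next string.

s(k+1) = s(k)·s(k) — each term doubles the last.
Doubling 6161616161616161:

61616161616161616161616161616161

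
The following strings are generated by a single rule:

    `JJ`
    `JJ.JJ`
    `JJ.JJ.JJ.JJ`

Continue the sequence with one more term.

JJ.JJ.JJ.JJ.JJ.JJ.JJ.JJ

Every step duplicates the string with '.' between the halves.
One more doubling of JJ.JJ.JJ.JJ gives the answer.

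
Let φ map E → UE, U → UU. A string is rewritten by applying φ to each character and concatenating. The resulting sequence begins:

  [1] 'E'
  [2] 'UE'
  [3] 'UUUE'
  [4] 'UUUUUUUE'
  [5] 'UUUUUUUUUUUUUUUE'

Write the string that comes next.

φ(UUUUUUUUUUUUUUUE) expands symbol-by-symbol to UU UU UU UU UU UU UU UU UU UU UU UU UU UU UU UE; joining the 16 pieces gives the next term.

UUUUUUUUUUUUUUUUUUUUUUUUUUUUUUUE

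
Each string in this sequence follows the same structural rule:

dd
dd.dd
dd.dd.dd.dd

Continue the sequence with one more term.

s(k+1) = s(k)·.·s(k) — each term doubles the last with '.' between the halves.
So the next term is two copies of dd.dd.dd.dd with '.' between the halves.

dd.dd.dd.dd.dd.dd.dd.dd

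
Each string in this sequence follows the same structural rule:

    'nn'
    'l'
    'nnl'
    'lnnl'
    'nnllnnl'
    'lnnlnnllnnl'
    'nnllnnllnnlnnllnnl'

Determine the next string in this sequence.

lnnlnnllnnlnnllnnllnnlnnllnnl

This is a Fibonacci-style word recurrence s(k) = s(k−2)·s(k−1): e.g. nn·l = nnl.
The next term joins lnnlnnllnnl and nnllnnllnnlnnllnnl.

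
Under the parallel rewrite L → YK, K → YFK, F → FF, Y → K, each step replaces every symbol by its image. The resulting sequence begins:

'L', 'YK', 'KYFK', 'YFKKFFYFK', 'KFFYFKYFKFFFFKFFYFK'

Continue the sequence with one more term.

Rewriting the 19 symbols of KFFYFKYFKFFFFKFFYFK one by one yields YFK FF FF K FF YFK K FF YFK FF FF FF FF YFK FF FF K FF YFK; concatenated:

YFKFFFFKFFYFKKFFYFKFFFFFFFFYFKFFFFKFFYFK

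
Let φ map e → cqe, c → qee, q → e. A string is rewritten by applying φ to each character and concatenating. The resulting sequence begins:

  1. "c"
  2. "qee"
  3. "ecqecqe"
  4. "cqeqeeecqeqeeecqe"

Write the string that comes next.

Applying the rule to each of the 17 symbols of cqeqeeecqeqeeecqe gives the pieces qee e cqe e cqe cqe cqe qee e cqe e cqe cqe cqe qee e cqe, which concatenate to the answer.

qeeecqeecqecqecqeqeeecqeecqecqecqeqeeecqe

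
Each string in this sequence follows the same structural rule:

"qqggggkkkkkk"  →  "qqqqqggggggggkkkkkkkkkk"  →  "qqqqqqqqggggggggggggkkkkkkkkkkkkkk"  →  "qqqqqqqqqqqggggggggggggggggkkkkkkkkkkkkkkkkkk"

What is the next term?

qqqqqqqqqqqqqqggggggggggggggggggggkkkkkkkkkkkkkkkkkkkkkk

Reading off run lengths: q runs 2, 5, 8, 11; g runs 4, 8, 12, 16; k runs 6, 10, 14, 18 — each is linear in n (n = 1, 2, …).
Setting n = 5 gives 14, 20, 22 characters in each block.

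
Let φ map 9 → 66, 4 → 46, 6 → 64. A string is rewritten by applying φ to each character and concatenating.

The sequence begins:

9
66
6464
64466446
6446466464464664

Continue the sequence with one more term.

φ(6446466464464664) expands symbol-by-symbol to 64 46 46 64 46 64 64 46 64 46 46 64 46 64 64 46; joining the 16 pieces gives the next term.

64464664466464466446466446646446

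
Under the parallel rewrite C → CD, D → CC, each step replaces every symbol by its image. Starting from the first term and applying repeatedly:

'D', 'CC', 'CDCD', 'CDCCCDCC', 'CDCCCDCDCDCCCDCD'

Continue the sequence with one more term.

φ(CDCCCDCDCDCCCDCD) expands symbol-by-symbol to CD CC CD CD CD CC CD CC CD CC CD CD CD CC CD CC; joining the 16 pieces gives the next term.

CDCCCDCDCDCCCDCCCDCCCDCDCDCCCDCC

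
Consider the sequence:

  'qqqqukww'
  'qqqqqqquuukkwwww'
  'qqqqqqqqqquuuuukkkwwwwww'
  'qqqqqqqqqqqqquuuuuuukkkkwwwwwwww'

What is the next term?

qqqqqqqqqqqqqqqquuuuuuuuukkkkkwwwwwwwwww

The n-th term is 3n+1 q's then 2n-1 u's then n k's then 2n w's (n = 1, 2, …).
For the next term, n = 5, so the run lengths are 16, 9, 5, 10.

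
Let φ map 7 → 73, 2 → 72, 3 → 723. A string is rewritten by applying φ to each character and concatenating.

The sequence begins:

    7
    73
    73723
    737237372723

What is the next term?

7372373727237372373727372723

Expanding 737237372723: 7→73, 3→723, 7→73, 2→72, 3→723, 7→73, 3→723, 7→73, 2→72, 7→73, 2→72, 3→723. Concatenated: 73 723 73 72 723 73 723 73 72 73 72 723.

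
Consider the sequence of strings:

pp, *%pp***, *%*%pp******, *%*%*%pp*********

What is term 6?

*%*%*%*%*%pp***************

Each term wraps the previous one in *% on the left and *** on the right.
From *%*%*%pp*********, 2 further steps: *%*%*%pp********* → *%*%*%*%pp************ → (answer).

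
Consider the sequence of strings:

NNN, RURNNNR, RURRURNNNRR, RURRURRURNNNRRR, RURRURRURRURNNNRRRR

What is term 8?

Every step adds RUR to the front and R to the end of the previous string.
From RURRURRURRURNNNRRRR, 3 further steps: RURRURRURRURNNNRRRR → RURRURRURRURRURNNNRRRRR → RURRURRURRURRURRURNNNRRRRRR → (answer).

RURRURRURRURRURRURRURNNNRRRRRRR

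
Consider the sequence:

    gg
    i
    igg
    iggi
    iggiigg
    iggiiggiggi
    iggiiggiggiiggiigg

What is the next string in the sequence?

iggiiggiggiiggiiggiggiiggiggi

Each term (from the third on) is the previous term followed by the one before it: term 3 = i·gg = igg.
Continuing: iggiiggiggiiggiigg · iggiiggiggi gives term 8.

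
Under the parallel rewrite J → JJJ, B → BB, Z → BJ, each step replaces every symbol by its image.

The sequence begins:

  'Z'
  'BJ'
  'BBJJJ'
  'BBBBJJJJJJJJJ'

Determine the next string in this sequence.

Rewriting the 13 symbols of BBBBJJJJJJJJJ one by one yields BB BB BB BB JJJ JJJ JJJ JJJ JJJ JJJ JJJ JJJ JJJ; concatenated:

BBBBBBBBJJJJJJJJJJJJJJJJJJJJJJJJJJJ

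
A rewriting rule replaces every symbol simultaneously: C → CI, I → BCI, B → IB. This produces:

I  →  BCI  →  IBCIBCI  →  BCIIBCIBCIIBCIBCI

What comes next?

Applying the rule to each of the 17 symbols of BCIIBCIBCIIBCIBCI gives the pieces IB CI BCI BCI IB CI BCI IB CI BCI BCI IB CI BCI IB CI BCI, which concatenate to the answer.

IBCIBCIBCIIBCIBCIIBCIBCIBCIIBCIBCIIBCIBCI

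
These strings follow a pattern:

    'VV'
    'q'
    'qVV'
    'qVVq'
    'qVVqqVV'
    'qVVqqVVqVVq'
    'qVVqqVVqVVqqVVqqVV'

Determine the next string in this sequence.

qVVqqVVqVVqqVVqqVVqVVqqVVqVVq

Each term (from the third on) is the previous term followed by the one before it: term 3 = q·VV = qVV.
Continuing: qVVqqVVqVVqqVVqqVV · qVVqqVVqVVq gives term 8.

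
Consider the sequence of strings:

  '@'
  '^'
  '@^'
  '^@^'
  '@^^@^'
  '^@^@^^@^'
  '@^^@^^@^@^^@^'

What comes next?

Each term (from the third on) is the two preceding terms concatenated in order: term 3 = @·^ = @^.
Continuing: ^@^@^^@^ · @^^@^^@^@^^@^ gives term 8.

^@^@^^@^@^^@^^@^@^^@^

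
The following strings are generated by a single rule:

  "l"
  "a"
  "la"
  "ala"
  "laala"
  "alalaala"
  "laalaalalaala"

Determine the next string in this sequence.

alalaalalaalaalalaala

From term 3 onward, concatenate the second-to-last term with the last: l·a = la, a·la = ala, …
So term 8 is alalaala·laalaalalaala.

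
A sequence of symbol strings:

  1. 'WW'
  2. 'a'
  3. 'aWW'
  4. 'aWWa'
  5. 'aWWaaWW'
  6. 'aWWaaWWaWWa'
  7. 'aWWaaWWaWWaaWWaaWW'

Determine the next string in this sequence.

aWWaaWWaWWaaWWaaWWaWWaaWWaWWa

From term 3 onward, concatenate the last term with the second-to-last: a·WW = aWW, aWW·a = aWWa, …
Continuing: aWWaaWWaWWaaWWaaWW · aWWaaWWaWWa gives term 8.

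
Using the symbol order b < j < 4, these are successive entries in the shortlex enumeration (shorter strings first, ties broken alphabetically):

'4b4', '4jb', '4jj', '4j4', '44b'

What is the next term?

The successor of 44b increments the rightmost position that isn't already 4 and resets every position after it to b.

44j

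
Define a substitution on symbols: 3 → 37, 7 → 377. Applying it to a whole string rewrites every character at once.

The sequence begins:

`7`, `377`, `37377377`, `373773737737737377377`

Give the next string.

3737737377377373773737737737377377373773737737737377377

Replace each of the 21 characters of 373773737737737377377 in place — 37 377 37 377 377 37 377 37 377 377 37 377 377 37 377 37 377 377 37 377 377 — and concatenate.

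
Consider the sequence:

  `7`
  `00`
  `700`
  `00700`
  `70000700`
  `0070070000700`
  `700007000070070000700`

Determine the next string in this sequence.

This is a Fibonacci-style word recurrence s(k) = s(k−2)·s(k−1): e.g. 7·00 = 700.
The next term joins 0070070000700 and 700007000070070000700.

0070070000700700007000070070000700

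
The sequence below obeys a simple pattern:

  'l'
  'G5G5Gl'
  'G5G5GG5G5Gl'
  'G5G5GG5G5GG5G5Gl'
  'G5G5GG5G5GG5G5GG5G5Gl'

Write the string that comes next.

Each term is the previous one with G5G5G prepended.
So the next term is G5G5G·G5G5GG5G5GG5G5GG5G5Gl.

G5G5GG5G5GG5G5GG5G5GG5G5Gl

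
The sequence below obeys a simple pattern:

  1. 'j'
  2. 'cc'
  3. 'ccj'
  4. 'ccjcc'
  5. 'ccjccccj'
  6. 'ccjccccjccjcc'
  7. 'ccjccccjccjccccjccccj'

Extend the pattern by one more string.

ccjccccjccjccccjccccjccjccccjccjcc

This is a Fibonacci-style word recurrence s(k) = s(k−1)·s(k−2): e.g. cc·j = ccj.
So term 8 is ccjccccjccjccccjccccj·ccjccccjccjcc.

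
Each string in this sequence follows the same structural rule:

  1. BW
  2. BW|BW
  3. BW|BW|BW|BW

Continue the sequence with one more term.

Every step duplicates the string with '|' between the halves.
Doubling BW|BW|BW|BW with '|' between the halves:

BW|BW|BW|BW|BW|BW|BW|BW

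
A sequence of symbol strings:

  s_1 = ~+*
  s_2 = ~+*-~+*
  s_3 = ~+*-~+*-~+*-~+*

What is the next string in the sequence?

s(k+1) = s(k)·-·s(k) — each term doubles the last with '-' between the halves.
Doubling ~+*-~+*-~+*-~+* with '-' between the halves:

~+*-~+*-~+*-~+*-~+*-~+*-~+*-~+*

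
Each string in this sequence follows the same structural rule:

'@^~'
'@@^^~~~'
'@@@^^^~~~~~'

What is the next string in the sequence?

Each string has the form @^{n} ^^{n} ~^{2n-1} (n = 1, 2, …).
At n = 4 the blocks have lengths 4, 4, 7.

@@@@^^^^~~~~~~~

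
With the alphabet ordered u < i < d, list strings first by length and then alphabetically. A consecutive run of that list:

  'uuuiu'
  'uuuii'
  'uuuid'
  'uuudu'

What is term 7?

Advancing 3 positions from uuudu through uuudu → uuudi → uuudd reaches term 7.

uuiuu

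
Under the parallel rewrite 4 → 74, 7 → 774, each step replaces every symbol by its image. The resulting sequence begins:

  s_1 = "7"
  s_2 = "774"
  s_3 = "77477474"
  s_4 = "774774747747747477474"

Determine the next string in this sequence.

7747747477477474774747747747477477474774747747747477474

Replace each of the 21 characters of 774774747747747477474 in place — 774 774 74 774 774 74 774 74 774 774 74 774 774 74 774 74 774 774 74 774 74 — and concatenate.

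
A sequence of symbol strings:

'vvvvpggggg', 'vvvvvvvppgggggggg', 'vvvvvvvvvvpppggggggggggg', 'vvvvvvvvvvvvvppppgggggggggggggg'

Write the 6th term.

vvvvvvvvvvvvvvvvvvvppppppgggggggggggggggggggg

Reading off run lengths: v runs 4, 7, 10, 13; p runs 1, 2, 3, 4; g runs 5, 8, 11, 14 — each is linear in n, where the shown terms are n = 2, 3, 4, 5.
For term 6, n = 7, so the run lengths are 19, 6, 20.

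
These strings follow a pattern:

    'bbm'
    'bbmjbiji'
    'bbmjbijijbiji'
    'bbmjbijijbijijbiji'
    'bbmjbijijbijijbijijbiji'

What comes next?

Every step adds jbiji to the end: s(k+1) = s(k)·jbiji.
Applying this once more to bbmjbijijbijijbijijbiji:

bbmjbijijbijijbijijbijijbiji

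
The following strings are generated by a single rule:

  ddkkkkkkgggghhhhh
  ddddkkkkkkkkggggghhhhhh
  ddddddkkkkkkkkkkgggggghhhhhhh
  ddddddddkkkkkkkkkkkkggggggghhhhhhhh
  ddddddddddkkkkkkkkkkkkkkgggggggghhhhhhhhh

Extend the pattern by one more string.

Term n consists of 2n-2 d's, followed by 2n+2 k's, followed by n+2 g's, followed by n+3 h's, where the shown terms are n = 2, 3, 4, 5, 6.
At n = 7 the blocks have lengths 12, 16, 9, 10.

ddddddddddddkkkkkkkkkkkkkkkkggggggggghhhhhhhhhh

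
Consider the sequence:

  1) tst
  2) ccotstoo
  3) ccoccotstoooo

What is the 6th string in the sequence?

s(k+1) = cco·s(k)·oo, so each term gains cco as a prefix and oo as a suffix.
From ccoccotstoooo, 3 further steps: ccoccotstoooo → ccoccoccotstoooooo → ccoccoccoccotstoooooooo → (answer).

ccoccoccoccoccotstoooooooooo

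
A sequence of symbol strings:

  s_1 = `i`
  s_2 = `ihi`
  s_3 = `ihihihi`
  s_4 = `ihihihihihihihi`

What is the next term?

Every step duplicates the string with 'h' between the halves.
Doubling ihihihihihihihi with 'h' between the halves:

ihihihihihihihihihihihihihihihi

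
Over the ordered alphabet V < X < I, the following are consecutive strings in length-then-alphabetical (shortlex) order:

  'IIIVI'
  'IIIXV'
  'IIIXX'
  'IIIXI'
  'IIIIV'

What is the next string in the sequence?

Find the rightmost character of IIIIV below I, bump it to the next letter, and reset everything to its right to V.

IIIIX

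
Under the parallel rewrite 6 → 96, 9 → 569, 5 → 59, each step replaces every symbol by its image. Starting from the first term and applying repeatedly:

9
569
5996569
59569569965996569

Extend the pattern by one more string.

Replace each of the 17 characters of 59569569965996569 in place — 59 569 59 96 569 59 96 569 569 96 59 569 569 96 59 96 569 — and concatenate.

59569599656959965695699659569569965996569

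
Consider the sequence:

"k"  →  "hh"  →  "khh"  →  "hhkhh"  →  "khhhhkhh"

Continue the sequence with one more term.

hhkhhkhhhhkhh

Each term (from the third on) is the two preceding terms concatenated in order: term 3 = k·hh = khh.
So term 6 is hhkhh·khhhhkhh.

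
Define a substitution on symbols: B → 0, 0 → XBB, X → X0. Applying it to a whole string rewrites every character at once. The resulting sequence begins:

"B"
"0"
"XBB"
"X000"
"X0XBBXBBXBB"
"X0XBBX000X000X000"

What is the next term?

X0XBBX000X0XBBXBBXBBX0XBBXBBXBBX0XBBXBBXBB

Applying the rule to each of the 17 symbols of X0XBBX000X000X000 gives the pieces X0 XBB X0 0 0 X0 XBB XBB XBB X0 XBB XBB XBB X0 XBB XBB XBB, which concatenate to the answer.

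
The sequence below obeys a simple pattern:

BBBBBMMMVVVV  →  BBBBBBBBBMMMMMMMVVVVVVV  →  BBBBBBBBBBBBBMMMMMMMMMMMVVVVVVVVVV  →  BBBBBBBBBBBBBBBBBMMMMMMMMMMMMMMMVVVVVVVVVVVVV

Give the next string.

BBBBBBBBBBBBBBBBBBBBBMMMMMMMMMMMMMMMMMMMVVVVVVVVVVVVVVVV

The n-th term is 4n+1 B's then 4n-1 M's then 3n+1 V's (n = 1, 2, …).
Setting n = 5 gives 21, 19, 16 characters in each block.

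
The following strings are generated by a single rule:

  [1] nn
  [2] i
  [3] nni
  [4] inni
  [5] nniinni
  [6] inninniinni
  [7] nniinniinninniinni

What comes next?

inninniinninniinniinninniinni

Each term (from the third on) is the two preceding terms concatenated in order: term 3 = nn·i = nni.
Continuing: inninniinni · nniinniinninniinni gives term 8.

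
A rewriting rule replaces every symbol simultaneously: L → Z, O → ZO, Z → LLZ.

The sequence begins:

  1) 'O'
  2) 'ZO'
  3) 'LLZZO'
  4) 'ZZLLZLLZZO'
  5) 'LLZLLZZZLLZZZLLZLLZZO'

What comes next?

Rewriting the 21 symbols of LLZLLZZZLLZZZLLZLLZZO one by one yields Z Z LLZ Z Z LLZ LLZ LLZ Z Z LLZ LLZ LLZ Z Z LLZ Z Z LLZ LLZ ZO; concatenated:

ZZLLZZZLLZLLZLLZZZLLZLLZLLZZZLLZZZLLZLLZZO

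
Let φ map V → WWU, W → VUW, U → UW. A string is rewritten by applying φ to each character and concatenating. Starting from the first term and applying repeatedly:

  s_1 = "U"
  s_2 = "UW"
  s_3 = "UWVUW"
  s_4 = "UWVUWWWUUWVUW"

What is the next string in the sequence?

UWVUWWWUUWVUWVUWVUWUWUWVUWWWUUWVUW

Replace each of the 13 characters of UWVUWWWUUWVUW in place — UW VUW WWU UW VUW VUW VUW UW UW VUW WWU UW VUW — and concatenate.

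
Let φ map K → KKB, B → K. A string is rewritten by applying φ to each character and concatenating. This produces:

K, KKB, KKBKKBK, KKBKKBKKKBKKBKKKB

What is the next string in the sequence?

KKBKKBKKKBKKBKKKBKKBKKBKKKBKKBKKKBKKBKKBK

Applying the rule to each of the 17 symbols of KKBKKBKKKBKKBKKKB gives the pieces KKB KKB K KKB KKB K KKB KKB KKB K KKB KKB K KKB KKB KKB K, which concatenate to the answer.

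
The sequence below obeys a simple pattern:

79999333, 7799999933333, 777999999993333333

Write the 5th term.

7777799999999999933333333333

Each string has the form 7^{n-1} 9^{2n} 3^{2n-1}, where the shown terms are n = 2, 3, 4.
For term 5, n = 6, so the run lengths are 5, 12, 11.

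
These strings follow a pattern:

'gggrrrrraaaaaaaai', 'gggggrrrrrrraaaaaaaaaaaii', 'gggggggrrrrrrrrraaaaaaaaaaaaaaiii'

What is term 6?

gggggggggggggrrrrrrrrrrrrrrraaaaaaaaaaaaaaaaaaaaaaaiiiiii

Each string has the form g^{2n-1} r^{2n+1} a^{3n+2} i^{n-1}, where the shown terms are n = 2, 3, 4.
For term 6, n = 7, so the run lengths are 13, 15, 23, 6.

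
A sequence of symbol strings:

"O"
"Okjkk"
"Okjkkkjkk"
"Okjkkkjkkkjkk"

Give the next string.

Okjkkkjkkkjkkkjkk

Every step adds kjkk to the end: s(k+1) = s(k)·kjkk.
So the next term is Okjkkkjkkkjkk·kjkk.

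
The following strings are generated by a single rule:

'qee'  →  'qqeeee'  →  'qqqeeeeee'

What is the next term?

qqqqeeeeeeee

Term n consists of n q's, followed by 2n e's (n = 1, 2, …).
Setting n = 4 gives 4, 8 characters in each block.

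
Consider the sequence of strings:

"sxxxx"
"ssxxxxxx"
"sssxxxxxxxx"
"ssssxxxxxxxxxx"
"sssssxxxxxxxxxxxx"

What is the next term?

ssssssxxxxxxxxxxxxxx

Term n consists of n-1 s's, followed by 2n x's, where the shown terms are n = 2, 3, 4, 5, 6.
For the next term, n = 7, so the run lengths are 6, 14.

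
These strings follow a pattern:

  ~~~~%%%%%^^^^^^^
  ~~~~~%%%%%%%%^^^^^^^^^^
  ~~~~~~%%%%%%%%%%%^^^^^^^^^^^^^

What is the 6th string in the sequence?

Reading off run lengths: ~ runs 4, 5, 6; % runs 5, 8, 11; ^ runs 7, 10, 13 — each is linear in n, where the shown terms are n = 2, 3, 4.
At n = 7 the blocks have lengths 9, 20, 22.

~~~~~~~~~%%%%%%%%%%%%%%%%%%%%^^^^^^^^^^^^^^^^^^^^^^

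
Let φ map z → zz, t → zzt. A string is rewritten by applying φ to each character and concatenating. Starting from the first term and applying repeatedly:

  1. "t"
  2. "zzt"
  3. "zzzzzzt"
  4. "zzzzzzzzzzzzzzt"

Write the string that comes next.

Rewriting the 15 symbols of zzzzzzzzzzzzzzt one by one yields zz zz zz zz zz zz zz zz zz zz zz zz zz zz zzt; concatenated:

zzzzzzzzzzzzzzzzzzzzzzzzzzzzzzt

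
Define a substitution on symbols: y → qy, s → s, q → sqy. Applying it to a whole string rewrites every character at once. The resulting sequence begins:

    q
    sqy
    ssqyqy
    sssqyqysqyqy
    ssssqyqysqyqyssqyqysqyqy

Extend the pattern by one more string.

Replace each of the 24 characters of ssssqyqysqyqyssqyqysqyqy in place — s s s s sqy qy sqy qy s sqy qy sqy qy s s sqy qy sqy qy s sqy qy sqy qy — and concatenate.

sssssqyqysqyqyssqyqysqyqysssqyqysqyqyssqyqysqyqy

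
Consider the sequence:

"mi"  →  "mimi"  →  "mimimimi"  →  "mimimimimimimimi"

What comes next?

Each string is two copies of the previous one concatenated.
One more doubling of mimimimimimimimi gives the answer.

mimimimimimimimimimimimimimimimi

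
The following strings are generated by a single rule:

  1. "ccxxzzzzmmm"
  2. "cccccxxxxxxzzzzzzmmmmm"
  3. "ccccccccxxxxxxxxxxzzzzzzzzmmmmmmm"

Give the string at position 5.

Term n consists of 3n-1 c's, followed by 4n-2 x's, followed by 2n+2 z's, followed by 2n+1 m's (n = 1, 2, …).
Setting n = 5 gives 14, 18, 12, 11 characters in each block.

ccccccccccccccxxxxxxxxxxxxxxxxxxzzzzzzzzzzzzmmmmmmmmmmm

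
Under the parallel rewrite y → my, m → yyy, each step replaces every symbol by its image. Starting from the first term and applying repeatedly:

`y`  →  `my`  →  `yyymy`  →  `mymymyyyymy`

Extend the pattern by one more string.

Apply φ to mymymyyyymy symbol by symbol: m→yyy, y→my, m→yyy, y→my, m→yyy, y→my, y→my, y→my, y→my, m→yyy, y→my; joined: yyy my yyy my yyy my my my my yyy my.

yyymyyyymyyyymymymymyyyymy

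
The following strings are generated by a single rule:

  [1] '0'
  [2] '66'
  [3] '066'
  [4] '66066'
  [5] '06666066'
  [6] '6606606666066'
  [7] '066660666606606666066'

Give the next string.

From term 3 onward, concatenate the second-to-last term with the last: 0·66 = 066, 66·066 = 66066, …
The next term joins 6606606666066 and 066660666606606666066.

6606606666066066660666606606666066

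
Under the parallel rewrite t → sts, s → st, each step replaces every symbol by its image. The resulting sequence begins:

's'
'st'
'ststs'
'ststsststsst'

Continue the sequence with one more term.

Rewriting each symbol of ststsststsst: s→st, t→sts, s→st, t→sts, s→st, s→st, t→sts, s→st, t→sts, s→st, s→st, t→sts, which concatenates to st sts st sts st st sts st sts st st sts.

ststsststsstststsststsstststs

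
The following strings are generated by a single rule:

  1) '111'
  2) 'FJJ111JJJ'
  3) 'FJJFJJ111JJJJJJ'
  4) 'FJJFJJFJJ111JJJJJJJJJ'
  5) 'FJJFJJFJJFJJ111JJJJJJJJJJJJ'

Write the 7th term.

FJJFJJFJJFJJFJJFJJ111JJJJJJJJJJJJJJJJJJ

s(k+1) = FJJ·s(k)·JJJ, so each term gains FJJ as a prefix and JJJ as a suffix.
From FJJFJJFJJFJJ111JJJJJJJJJJJJ, 2 further steps: FJJFJJFJJFJJ111JJJJJJJJJJJJ → FJJFJJFJJFJJFJJ111JJJJJJJJJJJJJJJ → (answer).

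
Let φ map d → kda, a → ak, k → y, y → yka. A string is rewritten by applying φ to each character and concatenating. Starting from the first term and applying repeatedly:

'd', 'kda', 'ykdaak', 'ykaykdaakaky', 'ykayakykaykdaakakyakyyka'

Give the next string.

Rewriting the 24 symbols of ykayakykaykdaakakyakyyka one by one yields yka y ak yka ak y yka y ak yka y kda ak ak y ak y yka ak y yka yka y ak; concatenated:

ykayakykaakyykayakykaykdaakakyakyykaakyykaykayak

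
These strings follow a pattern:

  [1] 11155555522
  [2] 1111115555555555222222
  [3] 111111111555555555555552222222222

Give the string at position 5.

1111111111111115555555555555555555555222222222222222222

Reading off run lengths: 1 runs 3, 6, 9; 5 runs 6, 10, 14; 2 runs 2, 6, 10 — each is linear in n (n = 1, 2, …).
For term 5, n = 5, so the run lengths are 15, 22, 18.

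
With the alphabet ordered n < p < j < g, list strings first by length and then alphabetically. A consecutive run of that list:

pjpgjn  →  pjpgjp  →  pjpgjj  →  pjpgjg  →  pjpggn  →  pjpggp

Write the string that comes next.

pjpggj

Treat pjpggp as a base-4 numeral over the given alphabet and add one, carrying through any trailing g's.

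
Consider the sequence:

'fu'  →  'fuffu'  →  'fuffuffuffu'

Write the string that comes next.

s(k+1) = s(k)·f·s(k) — each term doubles the last with 'f' between the halves.
Doubling fuffuffuffu with 'f' between the halves:

fuffuffuffuffuffuffuffu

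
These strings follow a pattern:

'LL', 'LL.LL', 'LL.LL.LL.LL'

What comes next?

LL.LL.LL.LL.LL.LL.LL.LL

Every step duplicates the string with '.' between the halves.
One more doubling of LL.LL.LL.LL gives the answer.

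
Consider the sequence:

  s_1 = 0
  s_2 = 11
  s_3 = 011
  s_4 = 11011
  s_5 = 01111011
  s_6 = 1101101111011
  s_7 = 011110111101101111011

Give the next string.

Each term (from the third on) is the two preceding terms concatenated in order: term 3 = 0·11 = 011.
Continuing: 1101101111011 · 011110111101101111011 gives term 8.

1101101111011011110111101101111011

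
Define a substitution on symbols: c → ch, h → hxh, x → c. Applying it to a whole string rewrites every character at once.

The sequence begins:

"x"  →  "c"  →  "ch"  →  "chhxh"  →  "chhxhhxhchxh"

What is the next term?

Rewriting each symbol of chhxhhxhchxh: c→ch, h→hxh, h→hxh, x→c, h→hxh, h→hxh, x→c, h→hxh, c→ch, h→hxh, x→c, h→hxh, which concatenates to ch hxh hxh c hxh hxh c hxh ch hxh c hxh.

chhxhhxhchxhhxhchxhchhxhchxh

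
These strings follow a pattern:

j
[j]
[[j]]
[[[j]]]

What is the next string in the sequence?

Every step adds [ to the front and ] to the end of the previous string.
Applying this once more to [[[j]]]:

[[[[j]]]]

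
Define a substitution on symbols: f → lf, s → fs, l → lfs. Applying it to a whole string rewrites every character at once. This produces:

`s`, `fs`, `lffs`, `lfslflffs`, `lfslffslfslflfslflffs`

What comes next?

Rewriting the 21 symbols of lfslffslfslflfslflffs one by one yields lfs lf fs lfs lf lf fs lfs lf fs lfs lf lfs lf fs lfs lf lfs lf lf fs; concatenated:

lfslffslfslflffslfslffslfslflfslffslfslflfslflffs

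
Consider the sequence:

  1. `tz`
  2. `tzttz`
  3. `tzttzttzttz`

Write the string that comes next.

s(k+1) = s(k)·t·s(k) — each term doubles the last with 't' between the halves.
Doubling tzttzttzttz with 't' between the halves:

tzttzttzttzttzttzttzttz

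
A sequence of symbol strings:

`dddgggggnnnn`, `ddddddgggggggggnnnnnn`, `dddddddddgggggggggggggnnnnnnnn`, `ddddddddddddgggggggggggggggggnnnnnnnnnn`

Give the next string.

dddddddddddddddgggggggggggggggggggggnnnnnnnnnnnn

Term n consists of 3n d's, followed by 4n+1 g's, followed by 2n+2 n's (n = 1, 2, …).
For the next term, n = 5, so the run lengths are 15, 21, 12.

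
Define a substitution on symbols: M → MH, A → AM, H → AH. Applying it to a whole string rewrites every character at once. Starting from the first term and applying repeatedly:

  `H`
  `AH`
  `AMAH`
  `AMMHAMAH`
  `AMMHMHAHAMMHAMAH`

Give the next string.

Rewriting the 16 symbols of AMMHMHAHAMMHAMAH one by one yields AM MH MH AH MH AH AM AH AM MH MH AH AM MH AM AH; concatenated:

AMMHMHAHMHAHAMAHAMMHMHAHAMMHAMAH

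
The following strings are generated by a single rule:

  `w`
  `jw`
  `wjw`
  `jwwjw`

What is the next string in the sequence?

wjwjwwjw

Each term (from the third on) is the two preceding terms concatenated in order: term 3 = w·jw = wjw.
So term 5 is wjw·jwwjw.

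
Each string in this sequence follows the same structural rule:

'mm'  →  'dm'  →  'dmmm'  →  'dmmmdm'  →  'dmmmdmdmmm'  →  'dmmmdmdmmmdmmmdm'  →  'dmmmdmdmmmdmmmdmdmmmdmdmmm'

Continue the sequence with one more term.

This is a Fibonacci-style word recurrence s(k) = s(k−1)·s(k−2): e.g. dm·mm = dmmm.
So term 8 is dmmmdmdmmmdmmmdmdmmmdmdmmm·dmmmdmdmmmdmmmdm.

dmmmdmdmmmdmmmdmdmmmdmdmmmdmmmdmdmmmdmmmdm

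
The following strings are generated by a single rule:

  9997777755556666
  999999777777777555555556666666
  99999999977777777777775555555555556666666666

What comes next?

9999999999997777777777777777755555555555555556666666666666

Reading off run lengths: 9 runs 3, 6, 9; 7 runs 5, 9, 13; 5 runs 4, 8, 12; 6 runs 4, 7, 10 — each is linear in n (n = 1, 2, …).
For the next term, n = 4, so the run lengths are 12, 17, 16, 13.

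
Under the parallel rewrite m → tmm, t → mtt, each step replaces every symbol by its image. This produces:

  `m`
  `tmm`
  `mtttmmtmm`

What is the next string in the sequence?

tmmmttmttmtttmmtmmmtttmmtmm

Apply φ to mtttmmtmm symbol by symbol: m→tmm, t→mtt, t→mtt, t→mtt, m→tmm, m→tmm, t→mtt, m→tmm, m→tmm; joined: tmm mtt mtt mtt tmm tmm mtt tmm tmm.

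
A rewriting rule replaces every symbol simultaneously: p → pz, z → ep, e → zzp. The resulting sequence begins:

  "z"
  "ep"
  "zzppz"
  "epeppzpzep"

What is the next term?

zzppzzzppzpzeppzepzzppz

Rewriting each symbol of epeppzpzep: e→zzp, p→pz, e→zzp, p→pz, p→pz, z→ep, p→pz, z→ep, e→zzp, p→pz, which concatenates to zzp pz zzp pz pz ep pz ep zzp pz.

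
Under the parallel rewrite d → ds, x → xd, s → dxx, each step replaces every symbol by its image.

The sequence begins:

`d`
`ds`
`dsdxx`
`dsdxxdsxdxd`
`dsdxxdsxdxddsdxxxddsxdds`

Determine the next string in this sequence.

Rewriting the 24 symbols of dsdxxdsxdxddsdxxxddsxdds one by one yields ds dxx ds xd xd ds dxx xd ds xd ds ds dxx ds xd xd xd ds ds dxx xd ds ds dxx; concatenated:

dsdxxdsxdxddsdxxxddsxddsdsdxxdsxdxdxddsdsdxxxddsdsdxx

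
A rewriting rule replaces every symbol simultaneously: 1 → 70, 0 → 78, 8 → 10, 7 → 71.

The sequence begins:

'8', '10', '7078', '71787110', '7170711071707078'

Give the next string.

71707178717070787170717871787110

Applying the rule to each of the 16 symbols of 7170711071707078 gives the pieces 71 70 71 78 71 70 70 78 71 70 71 78 71 78 71 10, which concatenate to the answer.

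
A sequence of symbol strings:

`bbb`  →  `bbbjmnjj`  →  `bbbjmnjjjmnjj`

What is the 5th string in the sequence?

bbbjmnjjjmnjjjmnjjjmnjj

Every step adds jmnjj to the end: s(k+1) = s(k)·jmnjj.
From bbbjmnjjjmnjj, 2 further steps: bbbjmnjjjmnjj → bbbjmnjjjmnjjjmnjj → (answer).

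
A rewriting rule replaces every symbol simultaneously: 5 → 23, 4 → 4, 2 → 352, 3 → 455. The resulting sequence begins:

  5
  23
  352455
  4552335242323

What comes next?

Rewriting the 13 symbols of 4552335242323 one by one yields 4 23 23 352 455 455 23 352 4 352 455 352 455; concatenated:

42323352455455233524352455352455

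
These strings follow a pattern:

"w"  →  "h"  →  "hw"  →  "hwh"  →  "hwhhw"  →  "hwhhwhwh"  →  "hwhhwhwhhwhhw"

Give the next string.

Each term (from the third on) is the previous term followed by the one before it: term 3 = h·w = hw.
So term 8 is hwhhwhwhhwhhw·hwhhwhwh.

hwhhwhwhhwhhwhwhhwhwh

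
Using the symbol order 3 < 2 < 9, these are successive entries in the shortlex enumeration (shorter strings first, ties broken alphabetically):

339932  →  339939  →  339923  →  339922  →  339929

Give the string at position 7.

Continuing the enumeration 2 steps past 339929: 339929 → 339993 → (answer).

339992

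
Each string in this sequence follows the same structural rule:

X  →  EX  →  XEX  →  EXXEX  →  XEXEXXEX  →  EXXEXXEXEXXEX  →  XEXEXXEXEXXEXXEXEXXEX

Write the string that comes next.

EXXEXXEXEXXEXXEXEXXEXEXXEXXEXEXXEX

From term 3 onward, concatenate the second-to-last term with the last: X·EX = XEX, EX·XEX = EXXEX, …
So term 8 is EXXEXXEXEXXEX·XEXEXXEXEXXEXXEXEXXEX.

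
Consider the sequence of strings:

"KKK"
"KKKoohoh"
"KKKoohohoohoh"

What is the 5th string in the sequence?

KKKoohohoohohoohohoohoh

Every step adds oohoh to the end: s(k+1) = s(k)·oohoh.
From KKKoohohoohoh, 2 further steps: KKKoohohoohoh → KKKoohohoohohoohoh → (answer).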